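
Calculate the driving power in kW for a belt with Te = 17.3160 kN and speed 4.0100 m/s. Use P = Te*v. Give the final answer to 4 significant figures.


P = Te * v = 17.3160 * 4.0100
P = 69.44 kW


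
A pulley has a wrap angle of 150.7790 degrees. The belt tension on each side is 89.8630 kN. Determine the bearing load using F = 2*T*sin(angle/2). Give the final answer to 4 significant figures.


F = 2 * 89.8630 * sin(150.7790/2 deg)
F = 173.9 kN


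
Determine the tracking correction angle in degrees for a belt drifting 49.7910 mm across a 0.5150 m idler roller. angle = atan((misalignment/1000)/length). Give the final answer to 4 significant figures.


misalign_m = 49.7910 / 1000 = 0.049791 m
angle = atan(0.049791 / 0.5150)
angle = 5.522 deg


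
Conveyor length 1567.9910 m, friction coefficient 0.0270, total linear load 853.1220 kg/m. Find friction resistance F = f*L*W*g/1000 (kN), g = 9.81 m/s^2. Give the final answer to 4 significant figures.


F = 0.0270 * 1567.9910 * 853.1220 * 9.81 / 1000
F = 354.3 kN


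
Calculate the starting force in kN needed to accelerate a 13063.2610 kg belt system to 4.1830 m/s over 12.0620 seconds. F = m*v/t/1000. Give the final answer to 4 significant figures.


F = 13063.2610 * 4.1830 / 12.0620 / 1000
F = 4.530 kN


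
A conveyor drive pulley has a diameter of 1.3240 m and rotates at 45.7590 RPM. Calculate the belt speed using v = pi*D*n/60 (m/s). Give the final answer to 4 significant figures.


v = pi * 1.3240 * 45.7590 / 60
v = 3.172 m/s


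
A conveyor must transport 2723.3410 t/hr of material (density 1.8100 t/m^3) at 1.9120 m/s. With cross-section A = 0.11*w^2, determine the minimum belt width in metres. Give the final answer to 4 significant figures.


A_req = 2723.3410 / (1.9120 * 1.8100 * 3600) = 0.218591 m^2
w = sqrt(0.218591 / 0.11)
w = 1.410 m


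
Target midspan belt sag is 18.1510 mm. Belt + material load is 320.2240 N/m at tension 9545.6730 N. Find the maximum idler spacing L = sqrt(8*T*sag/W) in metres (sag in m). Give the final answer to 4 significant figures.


sag = 18.1510/1000 = 0.018151 m
L = sqrt(8 * 9545.6730 * 0.018151 / 320.2240)
L = 2.081 m


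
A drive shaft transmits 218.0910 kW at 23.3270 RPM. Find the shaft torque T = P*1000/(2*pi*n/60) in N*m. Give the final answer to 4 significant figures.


omega = 2*pi*23.3270/60 = 2.4428 rad/s
T = 218.0910*1000 / 2.4428
T = 89280 N*m


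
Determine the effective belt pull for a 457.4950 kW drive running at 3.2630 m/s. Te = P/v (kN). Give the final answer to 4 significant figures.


Te = P / v = 457.4950 / 3.2630
Te = 140.2 kN


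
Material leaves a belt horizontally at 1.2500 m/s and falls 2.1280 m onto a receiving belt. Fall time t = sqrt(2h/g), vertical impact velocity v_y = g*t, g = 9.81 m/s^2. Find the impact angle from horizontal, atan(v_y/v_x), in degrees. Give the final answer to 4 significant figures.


t = sqrt(2*2.1280/9.81) = 0.658668 s
v_y = 9.81 * 0.658668 = 6.46153 m/s
angle = atan(6.46153 / 1.2500) = 79.05 deg


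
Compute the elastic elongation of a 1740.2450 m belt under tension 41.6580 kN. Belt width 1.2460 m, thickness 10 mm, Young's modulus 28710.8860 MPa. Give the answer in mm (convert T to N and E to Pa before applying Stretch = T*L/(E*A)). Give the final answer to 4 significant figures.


A = 1.2460 * 0.01 = 0.01246 m^2
Stretch = 41.6580*1000 * 1740.2450 / (28710.8860e6 * 0.01246) * 1000
Stretch = 202.6 mm


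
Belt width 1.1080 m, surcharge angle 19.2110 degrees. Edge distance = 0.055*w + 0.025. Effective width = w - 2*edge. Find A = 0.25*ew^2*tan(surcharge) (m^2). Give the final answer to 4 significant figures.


edge = 0.055*1.1080 + 0.025 = 0.08594 m
ew = 1.1080 - 2*0.08594 = 0.93612 m
A = 0.25 * 0.93612^2 * tan(19.2110 deg)
A = 0.07634 m^2


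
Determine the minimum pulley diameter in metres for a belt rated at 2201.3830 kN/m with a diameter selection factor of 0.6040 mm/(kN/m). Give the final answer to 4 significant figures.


D = 2201.3830 * 0.6040 / 1000
D = 1.330 m


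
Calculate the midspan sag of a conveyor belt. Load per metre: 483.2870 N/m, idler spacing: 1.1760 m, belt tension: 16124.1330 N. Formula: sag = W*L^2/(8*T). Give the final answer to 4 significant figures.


sag = 483.2870 * 1.1760^2 / (8 * 16124.1330)
sag = 0.005181 m


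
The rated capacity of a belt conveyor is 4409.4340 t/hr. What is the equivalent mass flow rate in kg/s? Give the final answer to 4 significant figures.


m_dot = 4409.4340 * 1000 / 3600
m_dot = 1225 kg/s


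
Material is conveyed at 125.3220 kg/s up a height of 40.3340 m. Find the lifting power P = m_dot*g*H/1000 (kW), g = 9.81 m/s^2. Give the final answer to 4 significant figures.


P = 125.3220 * 9.81 * 40.3340 / 1000
P = 49.59 kW


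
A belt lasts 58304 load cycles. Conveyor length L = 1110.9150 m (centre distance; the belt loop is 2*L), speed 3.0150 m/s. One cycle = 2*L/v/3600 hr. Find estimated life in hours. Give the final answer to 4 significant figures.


cycle_time = 2 * 1110.9150 / 3.0150 / 3600 = 0.204701 hr
life = 58304 * 0.204701 = 11930 hours


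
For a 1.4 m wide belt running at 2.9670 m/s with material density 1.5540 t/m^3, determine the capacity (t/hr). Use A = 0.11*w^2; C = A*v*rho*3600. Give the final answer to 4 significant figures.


A = 0.11 * 1.4^2 = 0.2156 m^2
C = 0.2156 * 2.9670 * 1.5540 * 3600
C = 3579 t/hr


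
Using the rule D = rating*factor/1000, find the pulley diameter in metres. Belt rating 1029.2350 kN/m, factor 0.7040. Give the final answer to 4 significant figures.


D = 1029.2350 * 0.7040 / 1000
D = 0.7246 m


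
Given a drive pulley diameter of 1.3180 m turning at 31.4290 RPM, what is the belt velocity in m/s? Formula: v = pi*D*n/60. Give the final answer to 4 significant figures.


v = pi * 1.3180 * 31.4290 / 60
v = 2.169 m/s


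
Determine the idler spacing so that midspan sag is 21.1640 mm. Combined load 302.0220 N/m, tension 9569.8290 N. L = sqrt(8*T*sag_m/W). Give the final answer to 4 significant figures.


sag = 21.1640/1000 = 0.021164 m
L = sqrt(8 * 9569.8290 * 0.021164 / 302.0220)
L = 2.316 m


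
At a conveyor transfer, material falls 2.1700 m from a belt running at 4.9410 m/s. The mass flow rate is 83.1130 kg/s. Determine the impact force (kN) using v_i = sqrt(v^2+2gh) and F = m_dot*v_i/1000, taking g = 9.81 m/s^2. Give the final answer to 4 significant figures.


v_i = sqrt(4.9410^2 + 2*9.81*2.1700) = 8.18467 m/s
F = 83.1130 * 8.18467 / 1000
F = 0.6803 kN


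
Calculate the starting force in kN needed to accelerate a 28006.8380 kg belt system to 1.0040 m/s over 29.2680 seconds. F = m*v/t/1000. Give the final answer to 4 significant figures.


F = 28006.8380 * 1.0040 / 29.2680 / 1000
F = 0.9607 kN


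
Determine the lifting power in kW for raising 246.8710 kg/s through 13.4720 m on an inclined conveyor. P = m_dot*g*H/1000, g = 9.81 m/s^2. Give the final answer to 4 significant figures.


P = 246.8710 * 9.81 * 13.4720 / 1000
P = 32.63 kW


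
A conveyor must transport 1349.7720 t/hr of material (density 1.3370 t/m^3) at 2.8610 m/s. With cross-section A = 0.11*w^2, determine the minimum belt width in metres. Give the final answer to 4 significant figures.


A_req = 1349.7720 / (2.8610 * 1.3370 * 3600) = 0.0980186 m^2
w = sqrt(0.0980186 / 0.11)
w = 0.9440 m


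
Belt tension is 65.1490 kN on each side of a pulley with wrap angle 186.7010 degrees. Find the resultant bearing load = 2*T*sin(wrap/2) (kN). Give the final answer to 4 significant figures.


F = 2 * 65.1490 * sin(186.7010/2 deg)
F = 130.1 kN


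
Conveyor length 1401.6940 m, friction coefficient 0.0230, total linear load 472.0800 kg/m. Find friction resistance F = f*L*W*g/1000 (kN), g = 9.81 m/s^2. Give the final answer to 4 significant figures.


F = 0.0230 * 1401.6940 * 472.0800 * 9.81 / 1000
F = 149.3 kN


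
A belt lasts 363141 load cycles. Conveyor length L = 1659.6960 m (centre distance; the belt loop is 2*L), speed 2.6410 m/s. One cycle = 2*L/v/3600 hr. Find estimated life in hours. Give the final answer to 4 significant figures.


cycle_time = 2 * 1659.6960 / 2.6410 / 3600 = 0.34913 hr
life = 363141 * 0.34913 = 126800 hours


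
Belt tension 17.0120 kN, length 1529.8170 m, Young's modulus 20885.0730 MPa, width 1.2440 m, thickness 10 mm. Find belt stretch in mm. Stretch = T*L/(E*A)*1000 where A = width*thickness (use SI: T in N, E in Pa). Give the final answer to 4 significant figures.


A = 1.2440 * 0.01 = 0.01244 m^2
Stretch = 17.0120*1000 * 1529.8170 / (20885.0730e6 * 0.01244) * 1000
Stretch = 100.2 mm


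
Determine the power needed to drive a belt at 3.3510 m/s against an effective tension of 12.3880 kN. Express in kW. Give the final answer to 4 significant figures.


P = Te * v = 12.3880 * 3.3510
P = 41.51 kW


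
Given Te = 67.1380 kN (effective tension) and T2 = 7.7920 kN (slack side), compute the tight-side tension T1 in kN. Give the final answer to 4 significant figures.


T1 = Te + T2 = 67.1380 + 7.7920
T1 = 74.93 kN


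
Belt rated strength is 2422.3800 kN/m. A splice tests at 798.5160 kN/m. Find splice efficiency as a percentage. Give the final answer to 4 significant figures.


Eff = 798.5160 / 2422.3800 * 100
Eff = 32.96 %


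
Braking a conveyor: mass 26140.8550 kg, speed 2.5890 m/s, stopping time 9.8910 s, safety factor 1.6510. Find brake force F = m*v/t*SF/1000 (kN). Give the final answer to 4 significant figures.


F = 26140.8550 * 2.5890 / 9.8910 * 1.6510 / 1000
F = 11.30 kN


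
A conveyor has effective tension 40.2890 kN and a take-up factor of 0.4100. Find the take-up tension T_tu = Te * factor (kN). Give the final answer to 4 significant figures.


T_tu = 40.2890 * 0.4100
T_tu = 16.52 kN


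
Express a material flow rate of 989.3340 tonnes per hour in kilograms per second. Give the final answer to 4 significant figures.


m_dot = 989.3340 * 1000 / 3600
m_dot = 274.8 kg/s


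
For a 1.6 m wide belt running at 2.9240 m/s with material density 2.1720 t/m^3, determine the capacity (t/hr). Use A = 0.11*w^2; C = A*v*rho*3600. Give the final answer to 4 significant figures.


A = 0.11 * 1.6^2 = 0.2816 m^2
C = 0.2816 * 2.9240 * 2.1720 * 3600
C = 6438 t/hr


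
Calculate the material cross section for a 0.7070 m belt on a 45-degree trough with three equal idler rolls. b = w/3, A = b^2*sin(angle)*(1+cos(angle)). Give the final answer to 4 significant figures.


b = 0.7070/3 = 0.235667 m
A = 0.235667^2 * sin(45 deg) * (1 + cos(45 deg))
A = 0.06704 m^2


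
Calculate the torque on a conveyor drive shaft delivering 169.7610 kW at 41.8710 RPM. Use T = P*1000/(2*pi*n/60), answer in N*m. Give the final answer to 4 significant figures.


omega = 2*pi*41.8710/60 = 4.38472 rad/s
T = 169.7610*1000 / 4.38472
T = 38720 N*m


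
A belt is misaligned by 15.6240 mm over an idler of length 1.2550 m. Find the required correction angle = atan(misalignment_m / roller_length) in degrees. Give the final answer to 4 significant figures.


misalign_m = 15.6240 / 1000 = 0.015624 m
angle = atan(0.015624 / 1.2550)
angle = 0.7133 deg


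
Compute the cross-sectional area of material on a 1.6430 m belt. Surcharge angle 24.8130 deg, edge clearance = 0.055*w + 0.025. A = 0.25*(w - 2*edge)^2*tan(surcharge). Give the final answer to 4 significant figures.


edge = 0.055*1.6430 + 0.025 = 0.115365 m
ew = 1.6430 - 2*0.115365 = 1.41227 m
A = 0.25 * 1.41227^2 * tan(24.8130 deg)
A = 0.2305 m^2


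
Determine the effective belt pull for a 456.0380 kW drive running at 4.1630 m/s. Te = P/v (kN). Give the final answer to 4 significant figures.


Te = P / v = 456.0380 / 4.1630
Te = 109.5 kN


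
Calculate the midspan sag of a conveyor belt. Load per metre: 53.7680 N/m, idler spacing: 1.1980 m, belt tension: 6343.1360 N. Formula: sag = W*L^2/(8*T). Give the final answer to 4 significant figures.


sag = 53.7680 * 1.1980^2 / (8 * 6343.1360)
sag = 0.001521 m


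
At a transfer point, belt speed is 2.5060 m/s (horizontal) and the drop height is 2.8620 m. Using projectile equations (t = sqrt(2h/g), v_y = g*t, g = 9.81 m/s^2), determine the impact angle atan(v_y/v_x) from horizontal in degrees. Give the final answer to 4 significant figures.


t = sqrt(2*2.8620/9.81) = 0.763863 s
v_y = 9.81 * 0.763863 = 7.4935 m/s
angle = atan(7.4935 / 2.5060) = 71.51 deg


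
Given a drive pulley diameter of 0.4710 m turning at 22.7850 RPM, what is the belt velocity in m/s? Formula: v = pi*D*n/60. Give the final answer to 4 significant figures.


v = pi * 0.4710 * 22.7850 / 60
v = 0.5619 m/s


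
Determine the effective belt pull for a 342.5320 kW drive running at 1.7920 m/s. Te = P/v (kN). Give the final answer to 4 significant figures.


Te = P / v = 342.5320 / 1.7920
Te = 191.1 kN


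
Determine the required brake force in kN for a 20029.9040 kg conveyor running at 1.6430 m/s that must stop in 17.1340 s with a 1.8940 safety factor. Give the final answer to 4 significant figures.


F = 20029.9040 * 1.6430 / 17.1340 * 1.8940 / 1000
F = 3.638 kN


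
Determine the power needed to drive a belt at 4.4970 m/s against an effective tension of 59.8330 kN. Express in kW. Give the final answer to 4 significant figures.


P = Te * v = 59.8330 * 4.4970
P = 269.1 kW


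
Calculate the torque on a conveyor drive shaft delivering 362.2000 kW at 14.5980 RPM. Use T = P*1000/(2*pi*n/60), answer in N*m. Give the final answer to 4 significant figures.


omega = 2*pi*14.5980/60 = 1.5287 rad/s
T = 362.2000*1000 / 1.5287
T = 236900 N*m


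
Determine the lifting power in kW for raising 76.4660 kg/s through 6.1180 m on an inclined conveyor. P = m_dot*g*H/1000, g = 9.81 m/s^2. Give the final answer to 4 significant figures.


P = 76.4660 * 9.81 * 6.1180 / 1000
P = 4.589 kW


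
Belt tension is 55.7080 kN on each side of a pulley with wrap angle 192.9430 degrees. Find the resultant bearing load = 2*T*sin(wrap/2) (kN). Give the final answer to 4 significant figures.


F = 2 * 55.7080 * sin(192.9430/2 deg)
F = 110.7 kN


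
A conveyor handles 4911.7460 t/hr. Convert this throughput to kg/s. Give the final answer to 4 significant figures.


m_dot = 4911.7460 * 1000 / 3600
m_dot = 1364 kg/s


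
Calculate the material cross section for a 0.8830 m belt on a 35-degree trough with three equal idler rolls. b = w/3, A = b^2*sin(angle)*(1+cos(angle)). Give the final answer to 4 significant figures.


b = 0.8830/3 = 0.294333 m
A = 0.294333^2 * sin(35 deg) * (1 + cos(35 deg))
A = 0.09039 m^2


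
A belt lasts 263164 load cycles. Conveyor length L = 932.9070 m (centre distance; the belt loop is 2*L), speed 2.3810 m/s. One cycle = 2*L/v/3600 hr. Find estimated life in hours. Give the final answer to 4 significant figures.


cycle_time = 2 * 932.9070 / 2.3810 / 3600 = 0.217674 hr
life = 263164 * 0.217674 = 57280 hours


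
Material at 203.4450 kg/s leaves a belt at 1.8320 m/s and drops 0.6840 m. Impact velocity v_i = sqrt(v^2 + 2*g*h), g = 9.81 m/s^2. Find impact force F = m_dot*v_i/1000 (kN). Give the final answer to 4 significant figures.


v_i = sqrt(1.8320^2 + 2*9.81*0.6840) = 4.09589 m/s
F = 203.4450 * 4.09589 / 1000
F = 0.8333 kN


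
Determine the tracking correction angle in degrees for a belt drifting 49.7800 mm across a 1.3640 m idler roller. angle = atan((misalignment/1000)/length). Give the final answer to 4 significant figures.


misalign_m = 49.7800 / 1000 = 0.049780 m
angle = atan(0.049780 / 1.3640)
angle = 2.090 deg


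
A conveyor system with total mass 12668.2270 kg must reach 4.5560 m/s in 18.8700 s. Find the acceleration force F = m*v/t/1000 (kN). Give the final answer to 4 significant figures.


F = 12668.2270 * 4.5560 / 18.8700 / 1000
F = 3.059 kN


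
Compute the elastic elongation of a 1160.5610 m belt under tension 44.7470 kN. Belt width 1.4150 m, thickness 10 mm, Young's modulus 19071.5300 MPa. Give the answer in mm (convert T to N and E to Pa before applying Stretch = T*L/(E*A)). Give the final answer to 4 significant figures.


A = 1.4150 * 0.01 = 0.01415 m^2
Stretch = 44.7470*1000 * 1160.5610 / (19071.5300e6 * 0.01415) * 1000
Stretch = 192.4 mm


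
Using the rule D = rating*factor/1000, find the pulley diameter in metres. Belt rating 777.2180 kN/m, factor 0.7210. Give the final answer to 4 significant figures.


D = 777.2180 * 0.7210 / 1000
D = 0.5604 m


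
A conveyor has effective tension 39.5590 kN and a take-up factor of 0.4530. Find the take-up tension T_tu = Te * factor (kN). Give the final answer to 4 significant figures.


T_tu = 39.5590 * 0.4530
T_tu = 17.92 kN


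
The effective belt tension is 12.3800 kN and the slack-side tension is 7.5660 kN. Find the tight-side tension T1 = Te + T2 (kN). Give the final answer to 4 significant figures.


T1 = Te + T2 = 12.3800 + 7.5660
T1 = 19.95 kN


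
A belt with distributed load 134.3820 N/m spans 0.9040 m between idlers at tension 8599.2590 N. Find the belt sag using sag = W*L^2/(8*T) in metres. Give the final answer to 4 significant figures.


sag = 134.3820 * 0.9040^2 / (8 * 8599.2590)
sag = 0.001596 m


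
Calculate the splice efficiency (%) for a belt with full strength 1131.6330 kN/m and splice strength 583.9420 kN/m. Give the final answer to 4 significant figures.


Eff = 583.9420 / 1131.6330 * 100
Eff = 51.60 %


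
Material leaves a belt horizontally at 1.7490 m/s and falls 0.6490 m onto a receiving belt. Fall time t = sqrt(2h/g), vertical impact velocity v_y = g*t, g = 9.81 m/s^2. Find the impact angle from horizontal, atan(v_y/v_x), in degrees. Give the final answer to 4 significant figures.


t = sqrt(2*0.6490/9.81) = 0.36375 s
v_y = 9.81 * 0.36375 = 3.56839 m/s
angle = atan(3.56839 / 1.7490) = 63.89 deg


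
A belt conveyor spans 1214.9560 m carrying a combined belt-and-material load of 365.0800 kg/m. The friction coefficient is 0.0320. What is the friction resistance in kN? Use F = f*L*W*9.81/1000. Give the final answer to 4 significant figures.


F = 0.0320 * 1214.9560 * 365.0800 * 9.81 / 1000
F = 139.2 kN


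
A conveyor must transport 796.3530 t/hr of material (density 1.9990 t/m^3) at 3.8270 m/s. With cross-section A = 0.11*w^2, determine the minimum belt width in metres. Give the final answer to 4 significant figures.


A_req = 796.3530 / (3.8270 * 1.9990 * 3600) = 0.0289156 m^2
w = sqrt(0.0289156 / 0.11)
w = 0.5127 m


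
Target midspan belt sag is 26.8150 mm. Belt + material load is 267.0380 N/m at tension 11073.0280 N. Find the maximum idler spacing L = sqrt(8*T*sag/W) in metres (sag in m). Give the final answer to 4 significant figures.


sag = 26.8150/1000 = 0.026815 m
L = sqrt(8 * 11073.0280 * 0.026815 / 267.0380)
L = 2.983 m


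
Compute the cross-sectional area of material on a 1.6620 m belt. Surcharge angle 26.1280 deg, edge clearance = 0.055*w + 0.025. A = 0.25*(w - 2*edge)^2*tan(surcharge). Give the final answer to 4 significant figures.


edge = 0.055*1.6620 + 0.025 = 0.11641 m
ew = 1.6620 - 2*0.11641 = 1.42918 m
A = 0.25 * 1.42918^2 * tan(26.1280 deg)
A = 0.2505 m^2


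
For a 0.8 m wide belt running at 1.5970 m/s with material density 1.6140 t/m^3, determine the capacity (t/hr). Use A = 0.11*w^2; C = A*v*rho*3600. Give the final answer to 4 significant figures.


A = 0.11 * 0.8^2 = 0.0704 m^2
C = 0.0704 * 1.5970 * 1.6140 * 3600
C = 653.3 t/hr


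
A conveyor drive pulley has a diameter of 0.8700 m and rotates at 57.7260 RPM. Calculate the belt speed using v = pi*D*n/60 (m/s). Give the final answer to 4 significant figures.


v = pi * 0.8700 * 57.7260 / 60
v = 2.630 m/s


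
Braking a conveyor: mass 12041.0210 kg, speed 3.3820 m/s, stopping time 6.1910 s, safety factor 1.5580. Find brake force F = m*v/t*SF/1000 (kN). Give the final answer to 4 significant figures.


F = 12041.0210 * 3.3820 / 6.1910 * 1.5580 / 1000
F = 10.25 kN


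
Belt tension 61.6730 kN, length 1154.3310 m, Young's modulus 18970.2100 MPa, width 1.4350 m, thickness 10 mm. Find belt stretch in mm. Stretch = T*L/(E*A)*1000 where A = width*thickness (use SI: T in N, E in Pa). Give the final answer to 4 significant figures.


A = 1.4350 * 0.01 = 0.01435 m^2
Stretch = 61.6730*1000 * 1154.3310 / (18970.2100e6 * 0.01435) * 1000
Stretch = 261.5 mm


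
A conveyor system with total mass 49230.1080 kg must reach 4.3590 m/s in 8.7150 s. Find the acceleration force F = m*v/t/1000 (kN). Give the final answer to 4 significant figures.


F = 49230.1080 * 4.3590 / 8.7150 / 1000
F = 24.62 kN


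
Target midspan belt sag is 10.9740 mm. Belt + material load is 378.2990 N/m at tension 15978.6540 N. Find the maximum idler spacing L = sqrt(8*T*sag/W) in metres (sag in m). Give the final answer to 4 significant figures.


sag = 10.9740/1000 = 0.010974 m
L = sqrt(8 * 15978.6540 * 0.010974 / 378.2990)
L = 1.926 m


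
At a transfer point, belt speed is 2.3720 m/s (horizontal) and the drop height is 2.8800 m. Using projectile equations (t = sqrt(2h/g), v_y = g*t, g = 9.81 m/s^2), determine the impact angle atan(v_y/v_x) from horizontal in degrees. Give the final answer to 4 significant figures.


t = sqrt(2*2.8800/9.81) = 0.766261 s
v_y = 9.81 * 0.766261 = 7.51702 m/s
angle = atan(7.51702 / 2.3720) = 72.49 deg


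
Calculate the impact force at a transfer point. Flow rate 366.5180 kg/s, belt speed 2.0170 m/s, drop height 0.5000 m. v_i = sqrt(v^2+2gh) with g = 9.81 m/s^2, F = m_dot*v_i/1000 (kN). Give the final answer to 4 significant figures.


v_i = sqrt(2.0170^2 + 2*9.81*0.5000) = 3.72536 m/s
F = 366.5180 * 3.72536 / 1000
F = 1.365 kN


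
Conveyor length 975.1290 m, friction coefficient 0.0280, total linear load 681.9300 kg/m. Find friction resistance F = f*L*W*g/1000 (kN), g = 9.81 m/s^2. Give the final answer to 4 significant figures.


F = 0.0280 * 975.1290 * 681.9300 * 9.81 / 1000
F = 182.7 kN


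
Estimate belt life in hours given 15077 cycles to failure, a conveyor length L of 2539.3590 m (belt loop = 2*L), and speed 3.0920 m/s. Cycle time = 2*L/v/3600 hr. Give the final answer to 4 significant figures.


cycle_time = 2 * 2539.3590 / 3.0920 / 3600 = 0.45626 hr
life = 15077 * 0.45626 = 6879 hours


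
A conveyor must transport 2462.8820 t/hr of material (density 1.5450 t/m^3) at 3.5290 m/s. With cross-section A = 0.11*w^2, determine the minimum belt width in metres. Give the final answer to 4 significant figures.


A_req = 2462.8820 / (3.5290 * 1.5450 * 3600) = 0.125476 m^2
w = sqrt(0.125476 / 0.11)
w = 1.068 m


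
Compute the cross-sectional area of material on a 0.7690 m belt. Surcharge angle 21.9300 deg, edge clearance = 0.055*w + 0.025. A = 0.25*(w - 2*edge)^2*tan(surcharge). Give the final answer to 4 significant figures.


edge = 0.055*0.7690 + 0.025 = 0.067295 m
ew = 0.7690 - 2*0.067295 = 0.63441 m
A = 0.25 * 0.63441^2 * tan(21.9300 deg)
A = 0.04051 m^2


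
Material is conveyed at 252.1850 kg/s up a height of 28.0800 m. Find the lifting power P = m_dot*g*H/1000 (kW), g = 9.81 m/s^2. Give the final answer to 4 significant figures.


P = 252.1850 * 9.81 * 28.0800 / 1000
P = 69.47 kW


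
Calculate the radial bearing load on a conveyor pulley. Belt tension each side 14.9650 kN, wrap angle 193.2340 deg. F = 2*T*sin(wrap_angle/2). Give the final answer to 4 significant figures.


F = 2 * 14.9650 * sin(193.2340/2 deg)
F = 29.73 kN


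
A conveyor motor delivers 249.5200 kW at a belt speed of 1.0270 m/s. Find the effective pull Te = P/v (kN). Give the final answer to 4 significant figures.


Te = P / v = 249.5200 / 1.0270
Te = 243.0 kN


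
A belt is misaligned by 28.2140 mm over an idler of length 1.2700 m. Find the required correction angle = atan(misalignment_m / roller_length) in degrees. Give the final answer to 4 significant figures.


misalign_m = 28.2140 / 1000 = 0.028214 m
angle = atan(0.028214 / 1.2700)
angle = 1.273 deg


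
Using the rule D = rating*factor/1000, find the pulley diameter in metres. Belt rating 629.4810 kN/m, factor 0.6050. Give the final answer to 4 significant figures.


D = 629.4810 * 0.6050 / 1000
D = 0.3808 m


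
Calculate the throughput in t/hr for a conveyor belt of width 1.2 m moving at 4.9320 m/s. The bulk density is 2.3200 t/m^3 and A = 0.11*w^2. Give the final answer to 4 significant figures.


A = 0.11 * 1.2^2 = 0.1584 m^2
C = 0.1584 * 4.9320 * 2.3200 * 3600
C = 6525 t/hr


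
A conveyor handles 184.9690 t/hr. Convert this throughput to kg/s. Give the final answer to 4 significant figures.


m_dot = 184.9690 * 1000 / 3600
m_dot = 51.38 kg/s


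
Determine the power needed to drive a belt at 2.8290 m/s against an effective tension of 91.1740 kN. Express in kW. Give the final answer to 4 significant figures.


P = Te * v = 91.1740 * 2.8290
P = 257.9 kW


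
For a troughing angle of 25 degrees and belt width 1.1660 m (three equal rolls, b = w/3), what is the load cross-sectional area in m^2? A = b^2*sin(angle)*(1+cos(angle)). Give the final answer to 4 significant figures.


b = 1.1660/3 = 0.388667 m
A = 0.388667^2 * sin(25 deg) * (1 + cos(25 deg))
A = 0.1217 m^2


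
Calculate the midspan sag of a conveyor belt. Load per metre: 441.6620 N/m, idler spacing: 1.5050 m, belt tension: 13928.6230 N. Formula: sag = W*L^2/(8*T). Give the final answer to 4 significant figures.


sag = 441.6620 * 1.5050^2 / (8 * 13928.6230)
sag = 0.008978 m


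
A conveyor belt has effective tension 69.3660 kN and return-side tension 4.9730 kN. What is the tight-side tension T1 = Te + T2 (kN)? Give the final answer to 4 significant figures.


T1 = Te + T2 = 69.3660 + 4.9730
T1 = 74.34 kN


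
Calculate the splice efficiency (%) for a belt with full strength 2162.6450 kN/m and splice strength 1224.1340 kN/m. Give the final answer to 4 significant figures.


Eff = 1224.1340 / 2162.6450 * 100
Eff = 56.60 %


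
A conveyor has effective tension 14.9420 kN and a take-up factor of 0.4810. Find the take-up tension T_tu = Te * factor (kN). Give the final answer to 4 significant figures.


T_tu = 14.9420 * 0.4810
T_tu = 7.187 kN


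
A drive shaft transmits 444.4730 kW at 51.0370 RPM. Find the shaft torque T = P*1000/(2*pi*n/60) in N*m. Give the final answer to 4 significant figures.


omega = 2*pi*51.0370/60 = 5.34458 rad/s
T = 444.4730*1000 / 5.34458
T = 83160 N*m


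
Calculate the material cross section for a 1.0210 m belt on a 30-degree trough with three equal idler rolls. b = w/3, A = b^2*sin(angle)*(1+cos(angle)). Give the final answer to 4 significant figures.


b = 1.0210/3 = 0.340333 m
A = 0.340333^2 * sin(30 deg) * (1 + cos(30 deg))
A = 0.1081 m^2


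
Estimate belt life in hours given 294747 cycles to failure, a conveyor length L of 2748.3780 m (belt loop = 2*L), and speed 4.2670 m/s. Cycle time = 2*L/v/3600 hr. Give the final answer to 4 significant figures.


cycle_time = 2 * 2748.3780 / 4.2670 / 3600 = 0.357834 hr
life = 294747 * 0.357834 = 105500 hours


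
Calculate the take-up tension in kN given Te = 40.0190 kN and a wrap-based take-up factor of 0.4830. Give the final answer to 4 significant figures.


T_tu = 40.0190 * 0.4830
T_tu = 19.33 kN


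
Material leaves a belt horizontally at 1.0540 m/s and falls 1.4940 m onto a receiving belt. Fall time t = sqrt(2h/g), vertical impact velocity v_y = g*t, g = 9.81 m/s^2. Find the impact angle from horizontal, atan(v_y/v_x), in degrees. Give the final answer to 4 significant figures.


t = sqrt(2*1.4940/9.81) = 0.551894 s
v_y = 9.81 * 0.551894 = 5.41408 m/s
angle = atan(5.41408 / 1.0540) = 78.98 deg


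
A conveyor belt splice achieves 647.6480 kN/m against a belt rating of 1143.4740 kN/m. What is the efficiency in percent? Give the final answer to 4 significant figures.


Eff = 647.6480 / 1143.4740 * 100
Eff = 56.64 %


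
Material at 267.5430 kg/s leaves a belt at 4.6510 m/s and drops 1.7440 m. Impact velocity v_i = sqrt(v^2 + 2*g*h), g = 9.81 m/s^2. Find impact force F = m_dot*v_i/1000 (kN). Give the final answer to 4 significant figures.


v_i = sqrt(4.6510^2 + 2*9.81*1.7440) = 7.47322 m/s
F = 267.5430 * 7.47322 / 1000
F = 1.999 kN


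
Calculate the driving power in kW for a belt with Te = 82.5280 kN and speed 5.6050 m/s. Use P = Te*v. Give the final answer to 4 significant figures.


P = Te * v = 82.5280 * 5.6050
P = 462.6 kW


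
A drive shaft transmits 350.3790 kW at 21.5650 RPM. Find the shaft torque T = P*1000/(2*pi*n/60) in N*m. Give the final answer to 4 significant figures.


omega = 2*pi*21.5650/60 = 2.25828 rad/s
T = 350.3790*1000 / 2.25828
T = 155200 N*m


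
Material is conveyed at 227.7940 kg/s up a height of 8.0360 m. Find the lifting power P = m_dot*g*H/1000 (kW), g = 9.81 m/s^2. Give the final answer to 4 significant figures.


P = 227.7940 * 9.81 * 8.0360 / 1000
P = 17.96 kW


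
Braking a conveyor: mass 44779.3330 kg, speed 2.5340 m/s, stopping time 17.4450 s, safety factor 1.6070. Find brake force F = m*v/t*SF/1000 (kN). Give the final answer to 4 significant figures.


F = 44779.3330 * 2.5340 / 17.4450 * 1.6070 / 1000
F = 10.45 kN


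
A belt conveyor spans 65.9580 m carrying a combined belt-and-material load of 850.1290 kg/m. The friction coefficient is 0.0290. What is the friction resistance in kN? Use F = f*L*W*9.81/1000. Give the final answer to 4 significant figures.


F = 0.0290 * 65.9580 * 850.1290 * 9.81 / 1000
F = 15.95 kN


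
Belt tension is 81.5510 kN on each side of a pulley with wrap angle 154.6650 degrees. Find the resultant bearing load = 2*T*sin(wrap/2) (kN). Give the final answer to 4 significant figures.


F = 2 * 81.5510 * sin(154.6650/2 deg)
F = 159.1 kN


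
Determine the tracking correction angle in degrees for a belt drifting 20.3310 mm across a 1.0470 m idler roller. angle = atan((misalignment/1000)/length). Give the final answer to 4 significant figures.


misalign_m = 20.3310 / 1000 = 0.020331 m
angle = atan(0.020331 / 1.0470)
angle = 1.112 deg


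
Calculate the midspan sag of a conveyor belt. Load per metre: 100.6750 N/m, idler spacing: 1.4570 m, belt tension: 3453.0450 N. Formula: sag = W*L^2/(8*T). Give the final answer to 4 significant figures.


sag = 100.6750 * 1.4570^2 / (8 * 3453.0450)
sag = 0.007737 m


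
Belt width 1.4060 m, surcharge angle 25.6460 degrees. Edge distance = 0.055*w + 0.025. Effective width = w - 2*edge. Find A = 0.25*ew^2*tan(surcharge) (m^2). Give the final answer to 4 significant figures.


edge = 0.055*1.4060 + 0.025 = 0.10233 m
ew = 1.4060 - 2*0.10233 = 1.20134 m
A = 0.25 * 1.20134^2 * tan(25.6460 deg)
A = 0.1732 m^2


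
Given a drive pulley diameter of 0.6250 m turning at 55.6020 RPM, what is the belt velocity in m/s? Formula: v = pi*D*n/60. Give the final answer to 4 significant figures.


v = pi * 0.6250 * 55.6020 / 60
v = 1.820 m/s


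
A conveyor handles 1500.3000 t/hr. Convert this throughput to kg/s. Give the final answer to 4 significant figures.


m_dot = 1500.3000 * 1000 / 3600
m_dot = 416.8 kg/s


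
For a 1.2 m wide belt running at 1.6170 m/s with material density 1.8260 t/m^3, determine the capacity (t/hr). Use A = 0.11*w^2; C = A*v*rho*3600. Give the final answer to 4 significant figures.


A = 0.11 * 1.2^2 = 0.1584 m^2
C = 0.1584 * 1.6170 * 1.8260 * 3600
C = 1684 t/hr


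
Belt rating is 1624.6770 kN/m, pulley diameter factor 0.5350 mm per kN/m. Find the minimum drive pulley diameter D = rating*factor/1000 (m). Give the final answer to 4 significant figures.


D = 1624.6770 * 0.5350 / 1000
D = 0.8692 m


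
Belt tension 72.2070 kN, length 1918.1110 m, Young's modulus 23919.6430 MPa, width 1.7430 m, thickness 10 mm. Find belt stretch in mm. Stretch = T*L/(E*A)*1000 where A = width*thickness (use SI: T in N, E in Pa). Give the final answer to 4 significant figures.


A = 1.7430 * 0.01 = 0.01743 m^2
Stretch = 72.2070*1000 * 1918.1110 / (23919.6430e6 * 0.01743) * 1000
Stretch = 332.2 mm


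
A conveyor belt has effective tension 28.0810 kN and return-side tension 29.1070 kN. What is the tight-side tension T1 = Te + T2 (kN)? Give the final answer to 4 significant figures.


T1 = Te + T2 = 28.0810 + 29.1070
T1 = 57.19 kN


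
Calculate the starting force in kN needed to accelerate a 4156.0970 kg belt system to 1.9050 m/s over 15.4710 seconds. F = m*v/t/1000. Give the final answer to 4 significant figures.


F = 4156.0970 * 1.9050 / 15.4710 / 1000
F = 0.5118 kN


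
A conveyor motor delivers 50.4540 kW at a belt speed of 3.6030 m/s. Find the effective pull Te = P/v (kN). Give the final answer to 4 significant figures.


Te = P / v = 50.4540 / 3.6030
Te = 14.00 kN


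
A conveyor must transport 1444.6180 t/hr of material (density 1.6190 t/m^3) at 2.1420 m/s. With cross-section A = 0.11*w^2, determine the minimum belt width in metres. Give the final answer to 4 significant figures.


A_req = 1444.6180 / (2.1420 * 1.6190 * 3600) = 0.115714 m^2
w = sqrt(0.115714 / 0.11)
w = 1.026 m


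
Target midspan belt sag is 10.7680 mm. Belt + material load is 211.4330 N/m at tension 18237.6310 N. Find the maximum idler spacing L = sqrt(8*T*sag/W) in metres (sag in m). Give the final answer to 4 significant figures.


sag = 10.7680/1000 = 0.010768 m
L = sqrt(8 * 18237.6310 * 0.010768 / 211.4330)
L = 2.726 m


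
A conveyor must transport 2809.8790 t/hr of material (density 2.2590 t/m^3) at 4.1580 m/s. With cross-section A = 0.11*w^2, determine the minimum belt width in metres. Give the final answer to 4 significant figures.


A_req = 2809.8790 / (4.1580 * 2.2590 * 3600) = 0.0830968 m^2
w = sqrt(0.0830968 / 0.11)
w = 0.8692 m


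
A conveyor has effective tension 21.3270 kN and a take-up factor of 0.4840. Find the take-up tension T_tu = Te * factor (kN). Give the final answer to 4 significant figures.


T_tu = 21.3270 * 0.4840
T_tu = 10.32 kN


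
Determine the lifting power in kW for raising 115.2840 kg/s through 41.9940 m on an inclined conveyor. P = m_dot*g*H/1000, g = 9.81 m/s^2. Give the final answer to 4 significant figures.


P = 115.2840 * 9.81 * 41.9940 / 1000
P = 47.49 kW


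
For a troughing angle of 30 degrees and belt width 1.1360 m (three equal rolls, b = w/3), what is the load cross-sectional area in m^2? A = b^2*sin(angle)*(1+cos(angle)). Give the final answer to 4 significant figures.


b = 1.1360/3 = 0.378667 m
A = 0.378667^2 * sin(30 deg) * (1 + cos(30 deg))
A = 0.1338 m^2


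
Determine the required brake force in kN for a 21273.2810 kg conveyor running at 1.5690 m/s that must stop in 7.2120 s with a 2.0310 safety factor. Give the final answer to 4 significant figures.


F = 21273.2810 * 1.5690 / 7.2120 * 2.0310 / 1000
F = 9.400 kN


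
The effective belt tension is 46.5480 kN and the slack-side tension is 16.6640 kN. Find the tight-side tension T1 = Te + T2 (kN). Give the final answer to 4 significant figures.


T1 = Te + T2 = 46.5480 + 16.6640
T1 = 63.21 kN


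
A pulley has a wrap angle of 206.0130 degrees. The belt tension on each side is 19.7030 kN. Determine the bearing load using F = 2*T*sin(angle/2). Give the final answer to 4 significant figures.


F = 2 * 19.7030 * sin(206.0130/2 deg)
F = 38.40 kN


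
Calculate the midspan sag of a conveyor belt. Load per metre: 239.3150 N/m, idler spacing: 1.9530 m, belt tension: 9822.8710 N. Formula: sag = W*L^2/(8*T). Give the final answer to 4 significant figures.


sag = 239.3150 * 1.9530^2 / (8 * 9822.8710)
sag = 0.01162 m


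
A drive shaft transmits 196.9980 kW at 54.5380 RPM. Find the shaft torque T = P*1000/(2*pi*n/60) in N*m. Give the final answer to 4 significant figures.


omega = 2*pi*54.5380/60 = 5.71121 rad/s
T = 196.9980*1000 / 5.71121
T = 34490 N*m


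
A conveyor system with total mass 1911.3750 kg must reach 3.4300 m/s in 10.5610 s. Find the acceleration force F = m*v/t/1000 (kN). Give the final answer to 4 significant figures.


F = 1911.3750 * 3.4300 / 10.5610 / 1000
F = 0.6208 kN


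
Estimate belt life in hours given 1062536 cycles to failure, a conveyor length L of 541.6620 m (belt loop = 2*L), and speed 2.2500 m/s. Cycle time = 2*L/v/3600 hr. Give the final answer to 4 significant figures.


cycle_time = 2 * 541.6620 / 2.2500 / 3600 = 0.133744 hr
life = 1062536 * 0.133744 = 142100 hours


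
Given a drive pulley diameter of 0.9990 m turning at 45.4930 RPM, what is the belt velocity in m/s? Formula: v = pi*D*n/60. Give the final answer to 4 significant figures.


v = pi * 0.9990 * 45.4930 / 60
v = 2.380 m/s


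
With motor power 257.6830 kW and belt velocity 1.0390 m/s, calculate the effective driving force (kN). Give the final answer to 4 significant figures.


Te = P / v = 257.6830 / 1.0390
Te = 248.0 kN


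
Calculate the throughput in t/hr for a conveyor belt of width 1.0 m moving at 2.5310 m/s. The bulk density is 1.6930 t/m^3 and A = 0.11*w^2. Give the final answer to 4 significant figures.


A = 0.11 * 1.0^2 = 0.11 m^2
C = 0.11 * 2.5310 * 1.6930 * 3600
C = 1697 t/hr


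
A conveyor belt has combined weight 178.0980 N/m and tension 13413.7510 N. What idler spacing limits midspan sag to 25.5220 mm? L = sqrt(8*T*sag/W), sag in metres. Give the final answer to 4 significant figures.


sag = 25.5220/1000 = 0.025522 m
L = sqrt(8 * 13413.7510 * 0.025522 / 178.0980)
L = 3.921 m


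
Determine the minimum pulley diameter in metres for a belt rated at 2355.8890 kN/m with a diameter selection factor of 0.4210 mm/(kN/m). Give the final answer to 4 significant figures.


D = 2355.8890 * 0.4210 / 1000
D = 0.9918 m


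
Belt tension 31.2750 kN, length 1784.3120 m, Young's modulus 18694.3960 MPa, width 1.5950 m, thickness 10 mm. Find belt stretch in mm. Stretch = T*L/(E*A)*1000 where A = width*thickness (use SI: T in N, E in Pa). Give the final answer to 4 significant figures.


A = 1.5950 * 0.01 = 0.01595 m^2
Stretch = 31.2750*1000 * 1784.3120 / (18694.3960e6 * 0.01595) * 1000
Stretch = 187.2 mm


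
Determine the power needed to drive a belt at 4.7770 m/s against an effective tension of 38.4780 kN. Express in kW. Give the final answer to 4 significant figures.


P = Te * v = 38.4780 * 4.7770
P = 183.8 kW


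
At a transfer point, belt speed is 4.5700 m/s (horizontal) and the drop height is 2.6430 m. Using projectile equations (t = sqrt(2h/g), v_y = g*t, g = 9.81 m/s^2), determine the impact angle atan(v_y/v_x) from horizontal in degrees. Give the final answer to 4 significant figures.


t = sqrt(2*2.6430/9.81) = 0.734056 s
v_y = 9.81 * 0.734056 = 7.20109 m/s
angle = atan(7.20109 / 4.5700) = 57.60 deg


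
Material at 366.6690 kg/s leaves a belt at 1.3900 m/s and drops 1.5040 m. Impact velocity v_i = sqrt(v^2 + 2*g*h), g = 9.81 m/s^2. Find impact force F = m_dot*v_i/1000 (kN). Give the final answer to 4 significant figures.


v_i = sqrt(1.3900^2 + 2*9.81*1.5040) = 5.60719 m/s
F = 366.6690 * 5.60719 / 1000
F = 2.056 kN


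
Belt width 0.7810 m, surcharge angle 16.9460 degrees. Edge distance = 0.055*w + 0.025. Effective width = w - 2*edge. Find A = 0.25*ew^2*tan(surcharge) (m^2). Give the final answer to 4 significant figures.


edge = 0.055*0.7810 + 0.025 = 0.067955 m
ew = 0.7810 - 2*0.067955 = 0.64509 m
A = 0.25 * 0.64509^2 * tan(16.9460 deg)
A = 0.03170 m^2


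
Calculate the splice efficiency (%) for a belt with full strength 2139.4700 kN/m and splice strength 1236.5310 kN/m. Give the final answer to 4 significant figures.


Eff = 1236.5310 / 2139.4700 * 100
Eff = 57.80 %


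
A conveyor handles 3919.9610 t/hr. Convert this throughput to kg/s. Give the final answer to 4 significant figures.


m_dot = 3919.9610 * 1000 / 3600
m_dot = 1089 kg/s


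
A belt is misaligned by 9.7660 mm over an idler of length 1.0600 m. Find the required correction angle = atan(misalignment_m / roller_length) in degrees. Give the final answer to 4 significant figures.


misalign_m = 9.7660 / 1000 = 0.009766 m
angle = atan(0.009766 / 1.0600)
angle = 0.5279 deg
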